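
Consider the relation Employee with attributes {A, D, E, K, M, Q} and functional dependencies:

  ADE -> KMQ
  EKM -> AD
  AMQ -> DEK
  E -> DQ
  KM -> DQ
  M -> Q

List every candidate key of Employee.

AE, AM, EKM

{A, E}⁺: E→DQ adds D, Q; ADE→KMQ adds K, M → {A, D, E, K, M, Q}. Minimal: {E}⁺ = {D, E, Q}; {A}⁺ = {A} — none reach the full schema.
{A, M}⁺: M→Q adds Q; AMQ→DEK adds D, E, K → {A, D, E, K, M, Q}. Minimal: {M}⁺ = {M, Q}; {A}⁺ = {A} — none reach the full schema.
{E, K, M}⁺: EKM→AD adds A, D; E→DQ adds Q → {A, D, E, K, M, Q}. Minimal: {K, M}⁺ = {D, K, M, Q}; {E, M}⁺ = {D, E, M, Q}; {E, K}⁺ = {D, E, K, Q} — none reach the full schema.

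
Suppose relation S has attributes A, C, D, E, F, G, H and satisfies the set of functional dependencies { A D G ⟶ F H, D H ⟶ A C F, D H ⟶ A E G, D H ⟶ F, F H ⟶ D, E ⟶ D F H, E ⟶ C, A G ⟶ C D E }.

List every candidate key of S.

(E), (A, G), (D, H), (F, H)

{E}⁺: E→DFH adds D, F, H; E→C adds C; DH→ACF adds A; DH→AEG adds G → {A, C, D, E, F, G, H}.
{A, G}⁺: AG→CDE adds C, D, E; ADG→FH adds F, H → {A, C, D, E, F, G, H}.
{D, H}⁺: DH→ACF adds A, C, F; DH→AEG adds E, G → {A, C, D, E, F, G, H}.
{F, H}⁺: FH→D adds D; DH→ACF adds A, C; DH→AEG adds E, G → {A, C, D, E, F, G, H}.
Any other superkey contains one of these as a subset, so there are no further candidate keys.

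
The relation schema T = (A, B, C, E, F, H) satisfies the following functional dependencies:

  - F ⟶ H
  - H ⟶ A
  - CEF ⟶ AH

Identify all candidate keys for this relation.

{B, C, E, F}

Attributes B, C, E, F never appear on any right-hand side, so every candidate key must contain {B, C, E, F}.
{B, C, E, F}⁺ = {A, B, C, E, F, H}, which is all of the schema, so {B, C, E, F} is the only candidate key.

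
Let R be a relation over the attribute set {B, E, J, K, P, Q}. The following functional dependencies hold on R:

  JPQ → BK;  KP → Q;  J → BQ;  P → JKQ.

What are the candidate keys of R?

Attributes E, P never appear on any right-hand side, so every candidate key must contain {E, P}.
{E, P}⁺ = {B, E, J, K, P, Q}, which is all of the schema, so {E, P} is the only candidate key.

EP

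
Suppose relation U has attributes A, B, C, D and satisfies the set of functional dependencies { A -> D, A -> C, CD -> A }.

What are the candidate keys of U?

Attribute B never appears on the right-hand side of any dependency, so B must belong to every candidate key.
{B}⁺ = {B}, which is not all of the schema, so we must add further attributes.
{A, B}⁺: A→D adds D; A→C adds C → {A, B, C, D}. Minimal: {B}⁺ = {B}; {A}⁺ = {A, C, D} — none reach the full schema.
{B, C, D}⁺: CD→A adds A → {A, B, C, D}. Minimal: {C, D}⁺ = {A, C, D}; {B, D}⁺ = {B, D}; {B, C}⁺ = {B, C} — none reach the full schema.

{A, B}, {B, C, D}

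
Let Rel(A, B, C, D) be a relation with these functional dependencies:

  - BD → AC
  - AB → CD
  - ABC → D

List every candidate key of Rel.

AB; BD

Attribute B never appears on the right-hand side of any dependency, so B must belong to every candidate key.
{B}⁺ = {B}, which is not all of the schema, so we must add further attributes.
{A, B}⁺: AB→CD adds C, D → {A, B, C, D}.
{B, D}⁺: BD→AC adds A, C → {A, B, C, D}.
Any other superkey contains one of these as a subset, so there are no further candidate keys.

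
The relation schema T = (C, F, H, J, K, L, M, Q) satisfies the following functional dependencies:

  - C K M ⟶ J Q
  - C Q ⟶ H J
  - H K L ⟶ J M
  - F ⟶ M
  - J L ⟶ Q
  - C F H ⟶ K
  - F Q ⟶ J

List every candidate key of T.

(C, F, H, L); (C, F, J, L); (C, F, K, L); (C, F, L, Q)

Attributes C, F, L never appear on any right-hand side, so every candidate key must contain {C, F, L}.
{C, F, L}⁺ = {C, F, L, M}, which is not all of the schema, so we must add further attributes.
{C, F, H, L}⁺: F→M adds M; CFH→K adds K; CKM→JQ adds J, Q → {C, F, H, J, K, L, M, Q}. Minimal: {F, H, L}⁺ = {F, H, L, M}; {C, H, L}⁺ = {C, H, L}; {C, F, L}⁺ = {C, F, L, M}; … — none reach the full schema.
{C, F, J, L}⁺: F→M adds M; JL→Q adds Q; CQ→HJ adds H; CFH→K adds K → {C, F, H, J, K, L, M, Q}. Minimal: {F, J, L}⁺ = {F, J, L, M, Q}; {C, J, L}⁺ = {C, H, J, L, Q}; {C, F, L}⁺ = {C, F, L, M}; … — none reach the full schema.
{C, F, K, L}⁺: F→M adds M; CKM→JQ adds J, Q; CQ→HJ adds H → {C, F, H, J, K, L, M, Q}. Minimal: {F, K, L}⁺ = {F, K, L, M}; {C, K, L}⁺ = {C, K, L}; {C, F, L}⁺ = {C, F, L, M}; … — none reach the full schema.
{C, F, L, Q}⁺: CQ→HJ adds H, J; F→M adds M; CFH→K adds K → {C, F, H, J, K, L, M, Q}. Minimal: {F, L, Q}⁺ = {F, J, L, M, Q}; {C, L, Q}⁺ = {C, H, J, L, Q}; {C, F, Q}⁺ = {C, F, H, J, K, M, Q}; … — none reach the full schema.
Any other superkey contains one of these as a subset, so there are no further candidate keys.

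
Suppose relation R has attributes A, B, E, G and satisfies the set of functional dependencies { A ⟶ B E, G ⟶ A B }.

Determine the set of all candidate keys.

{G}

Attribute G never appears on the right-hand side of any dependency, so G must belong to every candidate key.
{G}⁺ = {A, B, E, G}, which is all of the schema, so {G} is the only candidate key.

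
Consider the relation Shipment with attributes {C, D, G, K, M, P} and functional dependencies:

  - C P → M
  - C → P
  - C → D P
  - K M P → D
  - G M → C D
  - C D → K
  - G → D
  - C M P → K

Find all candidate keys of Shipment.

{C, G}, {G, M}

Attribute G never appears on the right-hand side of any dependency, so G must belong to every candidate key.
{G}⁺ = {D, G}, which is not all of the schema, so we must add further attributes.
{C, G}⁺: C→P adds P; C→DP adds D; CD→K adds K; CP→M adds M → {C, D, G, K, M, P}.
{G, M}⁺: GM→CD adds C, D; CD→K adds K; C→P adds P → {C, D, G, K, M, P}.
Any other superkey contains one of these as a subset, so there are no further candidate keys.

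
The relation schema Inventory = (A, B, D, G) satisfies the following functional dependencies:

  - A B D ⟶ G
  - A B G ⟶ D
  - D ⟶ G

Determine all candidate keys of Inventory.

(A, B, D), (A, B, G)

Attributes A, B never appear on any right-hand side, so every candidate key must contain {A, B}.
{A, B}⁺ = {A, B}, which is not all of the schema, so we must add further attributes.
{A, B, D}⁺: ABD→G adds G → {A, B, D, G}. Minimal: {B, D}⁺ = {B, D, G}; {A, D}⁺ = {A, D, G}; {A, B}⁺ = {A, B} — none reach the full schema.
{A, B, G}⁺: ABG→D adds D → {A, B, D, G}. Minimal: {B, G}⁺ = {B, G}; {A, G}⁺ = {A, G}; {A, B}⁺ = {A, B} — none reach the full schema.
Any other superkey contains one of these as a subset, so there are no further candidate keys.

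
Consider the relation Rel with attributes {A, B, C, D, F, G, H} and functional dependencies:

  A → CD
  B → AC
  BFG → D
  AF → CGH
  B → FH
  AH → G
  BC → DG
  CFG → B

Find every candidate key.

{B}, {A, F}, {C, F, G}

{B}⁺: B→AC adds A, C; B→FH adds F, H; AH→G adds G; BC→DG adds D → {A, B, C, D, F, G, H}.
{A, F}⁺: A→CD adds C, D; AF→CGH adds G, H; CFG→B adds B → {A, B, C, D, F, G, H}. Minimal: {F}⁺ = {F}; {A}⁺ = {A, C, D} — none reach the full schema.
{C, F, G}⁺: CFG→B adds B; B→AC adds A; BFG→D adds D; AF→CGH adds H → {A, B, C, D, F, G, H}. Minimal: {F, G}⁺ = {F, G}; {C, G}⁺ = {C, G}; {C, F}⁺ = {C, F} — none reach the full schema.
Any other superkey contains one of these as a subset, so there are no further candidate keys.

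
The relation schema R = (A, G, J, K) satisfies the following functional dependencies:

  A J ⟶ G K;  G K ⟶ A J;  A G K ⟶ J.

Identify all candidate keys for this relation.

{A, J}⁺: AJ→GK adds G, K → {A, G, J, K}.
{G, K}⁺: GK→AJ adds A, J → {A, G, J, K}.

{A, J}, {G, K}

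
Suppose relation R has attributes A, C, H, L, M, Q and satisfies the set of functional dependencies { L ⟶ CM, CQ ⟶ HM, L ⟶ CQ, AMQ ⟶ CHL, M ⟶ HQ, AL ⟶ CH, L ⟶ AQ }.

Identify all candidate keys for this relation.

{L}, {A, M}, {A, C, Q}

{L}⁺: L→CM adds C, M; L→CQ adds Q; M→HQ adds H; L→AQ adds A → {A, C, H, L, M, Q}.
{A, M}⁺: M→HQ adds H, Q; AMQ→CHL adds C, L → {A, C, H, L, M, Q}. Minimal: {M}⁺ = {H, M, Q}; {A}⁺ = {A} — none reach the full schema.
{A, C, Q}⁺: CQ→HM adds H, M; AMQ→CHL adds L → {A, C, H, L, M, Q}. Minimal: {C, Q}⁺ = {C, H, M, Q}; {A, Q}⁺ = {A, Q}; {A, C}⁺ = {A, C} — none reach the full schema.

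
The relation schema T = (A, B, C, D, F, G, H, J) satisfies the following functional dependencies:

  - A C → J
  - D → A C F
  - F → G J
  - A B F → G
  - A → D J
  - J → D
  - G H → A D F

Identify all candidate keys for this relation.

Attributes B, H never appear on any right-hand side, so every candidate key must contain {B, H}.
{B, H}⁺ = {B, H}, which is not all of the schema, so we must add further attributes.
{A, B, H}⁺: A→DJ adds D, J; D→ACF adds C, F; F→GJ adds G → {A, B, C, D, F, G, H, J}. Minimal: {B, H}⁺ = {B, H}; {A, H}⁺ = {A, C, D, F, G, H, J}; {A, B}⁺ = {A, B, C, D, F, G, J} — none reach the full schema.
{B, D, H}⁺: D→ACF adds A, C, F; F→GJ adds G, J → {A, B, C, D, F, G, H, J}. Minimal: {D, H}⁺ = {A, C, D, F, G, H, J}; {B, H}⁺ = {B, H}; {B, D}⁺ = {A, B, C, D, F, G, J} — none reach the full schema.
{B, F, H}⁺: F→GJ adds G, J; J→D adds D; GH→ADF adds A; D→ACF adds C → {A, B, C, D, F, G, H, J}. Minimal: {F, H}⁺ = {A, C, D, F, G, H, J}; {B, H}⁺ = {B, H}; {B, F}⁺ = {A, B, C, D, F, G, J} — none reach the full schema.
{B, G, H}⁺: GH→ADF adds A, D, F; D→ACF adds C; F→GJ adds J → {A, B, C, D, F, G, H, J}. Minimal: {G, H}⁺ = {A, C, D, F, G, H, J}; {B, H}⁺ = {B, H}; {B, G}⁺ = {B, G} — none reach the full schema.
{B, H, J}⁺: J→D adds D; D→ACF adds A, C, F; F→GJ adds G → {A, B, C, D, F, G, H, J}. Minimal: {H, J}⁺ = {A, C, D, F, G, H, J}; {B, J}⁺ = {A, B, C, D, F, G, J}; {B, H}⁺ = {B, H} — none reach the full schema.

(A, B, H), (B, D, H), (B, F, H), (B, G, H), (B, H, J)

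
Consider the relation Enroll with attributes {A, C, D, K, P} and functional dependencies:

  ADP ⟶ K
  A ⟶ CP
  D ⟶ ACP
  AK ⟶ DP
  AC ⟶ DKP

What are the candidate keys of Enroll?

{A}, {D}

{A}⁺: A→CP adds C, P; AC→DKP adds D, K → {A, C, D, K, P}.
{D}⁺: D→ACP adds A, C, P; AC→DKP adds K → {A, C, D, K, P}.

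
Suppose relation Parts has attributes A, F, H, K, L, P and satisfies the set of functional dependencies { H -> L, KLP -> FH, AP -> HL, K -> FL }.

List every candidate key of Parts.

(A, K, P)

Attributes A, K, P never appear on any right-hand side, so every candidate key must contain {A, K, P}.
{A, K, P}⁺ = {A, F, H, K, L, P}, which is all of the schema, so {A, K, P} is the only candidate key.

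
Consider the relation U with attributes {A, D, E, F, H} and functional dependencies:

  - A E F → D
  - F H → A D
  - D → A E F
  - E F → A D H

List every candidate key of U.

{D}, {E, F}, {F, H}

{D}⁺: D→AEF adds A, E, F; EF→ADH adds H → {A, D, E, F, H}.
{E, F}⁺: EF→ADH adds A, D, H → {A, D, E, F, H}. Minimal: {F}⁺ = {F}; {E}⁺ = {E} — none reach the full schema.
{F, H}⁺: FH→AD adds A, D; D→AEF adds E → {A, D, E, F, H}. Minimal: {H}⁺ = {H}; {F}⁺ = {F} — none reach the full schema.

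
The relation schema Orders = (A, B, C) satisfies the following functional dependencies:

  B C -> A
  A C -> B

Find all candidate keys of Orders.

AC; BC

Attribute C never appears on the right-hand side of any dependency, so C must belong to every candidate key.
{C}⁺ = {C}, which is not all of the schema, so we must add further attributes.
{A, C}⁺: AC→B adds B → {A, B, C}. Minimal: {C}⁺ = {C}; {A}⁺ = {A} — none reach the full schema.
{B, C}⁺: BC→A adds A → {A, B, C}. Minimal: {C}⁺ = {C}; {B}⁺ = {B} — none reach the full schema.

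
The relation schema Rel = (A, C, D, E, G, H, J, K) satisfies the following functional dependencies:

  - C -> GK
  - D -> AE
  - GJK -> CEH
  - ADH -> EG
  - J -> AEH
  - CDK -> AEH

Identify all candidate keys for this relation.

Attributes D, J never appear on any right-hand side, so every candidate key must contain {D, J}.
{D, J}⁺ = {A, D, E, G, H, J}, which is not all of the schema, so we must add further attributes.
{C, D, J}⁺: C→GK adds G, K; D→AE adds A, E; GJK→CEH adds H → {A, C, D, E, G, H, J, K}. Minimal: {D, J}⁺ = {A, D, E, G, H, J}; {C, J}⁺ = {A, C, E, G, H, J, K}; {C, D}⁺ = {A, C, D, E, G, H, K} — none reach the full schema.
{D, J, K}⁺: D→AE adds A, E; J→AEH adds H; ADH→EG adds G; GJK→CEH adds C → {A, C, D, E, G, H, J, K}. Minimal: {J, K}⁺ = {A, E, H, J, K}; {D, K}⁺ = {A, D, E, K}; {D, J}⁺ = {A, D, E, G, H, J} — none reach the full schema.
Any other superkey contains one of these as a subset, so there are no further candidate keys.

{C, D, J}, {D, J, K}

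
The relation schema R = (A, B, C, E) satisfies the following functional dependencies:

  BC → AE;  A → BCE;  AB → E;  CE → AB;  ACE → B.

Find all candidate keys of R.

A; BC; CE

{A}⁺: A→BCE adds B, C, E → {A, B, C, E}.
{B, C}⁺: BC→AE adds A, E → {A, B, C, E}. Minimal: {C}⁺ = {C}; {B}⁺ = {B} — none reach the full schema.
{C, E}⁺: CE→AB adds A, B → {A, B, C, E}. Minimal: {E}⁺ = {E}; {C}⁺ = {C} — none reach the full schema.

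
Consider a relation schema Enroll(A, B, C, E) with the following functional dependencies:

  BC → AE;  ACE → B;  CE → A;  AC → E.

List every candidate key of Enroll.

Attribute C never appears on the right-hand side of any dependency, so C must belong to every candidate key.
{C}⁺ = {C}, which is not all of the schema, so we must add further attributes.
{A, C}⁺: AC→E adds E; ACE→B adds B → {A, B, C, E}.
{B, C}⁺: BC→AE adds A, E → {A, B, C, E}.
{C, E}⁺: CE→A adds A; ACE→B adds B → {A, B, C, E}.

(A, C), (B, C), (C, E)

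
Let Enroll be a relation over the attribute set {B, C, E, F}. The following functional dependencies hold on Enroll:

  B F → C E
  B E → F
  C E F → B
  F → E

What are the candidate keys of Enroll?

{B, E}⁺: BE→F adds F; BF→CE adds C → {B, C, E, F}. Minimal: {E}⁺ = {E}; {B}⁺ = {B} — none reach the full schema.
{B, F}⁺: BF→CE adds C, E → {B, C, E, F}. Minimal: {F}⁺ = {E, F}; {B}⁺ = {B} — none reach the full schema.
{C, F}⁺: F→E adds E; CEF→B adds B → {B, C, E, F}. Minimal: {F}⁺ = {E, F}; {C}⁺ = {C} — none reach the full schema.

{B, E}; {B, F}; {C, F}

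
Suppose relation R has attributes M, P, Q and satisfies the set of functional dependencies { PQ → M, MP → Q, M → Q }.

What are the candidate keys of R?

(M, P); (P, Q)

Attribute P never appears on the right-hand side of any dependency, so P must belong to every candidate key.
{P}⁺ = {P}, which is not all of the schema, so we must add further attributes.
{M, P}⁺: MP→Q adds Q → {M, P, Q}. Minimal: {P}⁺ = {P}; {M}⁺ = {M, Q} — none reach the full schema.
{P, Q}⁺: PQ→M adds M → {M, P, Q}. Minimal: {Q}⁺ = {Q}; {P}⁺ = {P} — none reach the full schema.
Any other superkey contains one of these as a subset, so there are no further candidate keys.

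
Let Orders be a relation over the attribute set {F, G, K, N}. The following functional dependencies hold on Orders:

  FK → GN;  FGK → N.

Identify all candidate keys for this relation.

FK

Attributes F, K never appear on any right-hand side, so every candidate key must contain {F, K}.
{F, K}⁺ = {F, G, K, N}, which is all of the schema, so {F, K} is the only candidate key.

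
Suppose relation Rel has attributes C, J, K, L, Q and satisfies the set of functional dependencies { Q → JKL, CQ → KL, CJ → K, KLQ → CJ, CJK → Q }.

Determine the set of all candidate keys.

{Q}⁺: Q→JKL adds J, K, L; KLQ→CJ adds C → {C, J, K, L, Q}.
{C, J}⁺: CJ→K adds K; CJK→Q adds Q; Q→JKL adds L → {C, J, K, L, Q}. Minimal: {J}⁺ = {J}; {C}⁺ = {C} — none reach the full schema.

(Q), (C, J)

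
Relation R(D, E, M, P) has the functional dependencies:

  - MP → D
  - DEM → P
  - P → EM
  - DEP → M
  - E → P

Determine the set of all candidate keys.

{E}⁺: E→P adds P; P→EM adds M; MP→D adds D → {D, E, M, P}.
{P}⁺: P→EM adds E, M; MP→D adds D → {D, E, M, P}.

{E}, {P}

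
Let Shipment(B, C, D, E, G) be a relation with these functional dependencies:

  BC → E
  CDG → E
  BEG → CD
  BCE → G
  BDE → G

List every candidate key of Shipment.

{B, C}; {B, D, E}; {B, E, G}

Attribute B never appears on the right-hand side of any dependency, so B must belong to every candidate key.
{B}⁺ = {B}, which is not all of the schema, so we must add further attributes.
{B, C}⁺: BC→E adds E; BCE→G adds G; BEG→CD adds D → {B, C, D, E, G}.
{B, D, E}⁺: BDE→G adds G; BEG→CD adds C → {B, C, D, E, G}.
{B, E, G}⁺: BEG→CD adds C, D → {B, C, D, E, G}.
Any other superkey contains one of these as a subset, so there are no further candidate keys.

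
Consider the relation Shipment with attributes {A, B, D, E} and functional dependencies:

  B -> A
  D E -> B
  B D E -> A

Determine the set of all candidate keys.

DE

Attributes D, E never appear on any right-hand side, so every candidate key must contain {D, E}.
{D, E}⁺ = {A, B, D, E}, which is all of the schema, so {D, E} is the only candidate key.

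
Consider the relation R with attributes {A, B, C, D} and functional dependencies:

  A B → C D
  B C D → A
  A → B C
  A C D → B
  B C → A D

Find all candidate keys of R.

{A}; {B, C}

{A}⁺: A→BC adds B, C; BC→AD adds D → {A, B, C, D}.
{B, C}⁺: BC→AD adds A, D → {A, B, C, D}. Minimal: {C}⁺ = {C}; {B}⁺ = {B} — none reach the full schema.
Any other superkey contains one of these as a subset, so there are no further candidate keys.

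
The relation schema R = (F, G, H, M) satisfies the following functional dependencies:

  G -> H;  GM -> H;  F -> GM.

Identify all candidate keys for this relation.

Attribute F never appears on the right-hand side of any dependency, so F must belong to every candidate key.
{F}⁺ = {F, G, H, M}, which is all of the schema, so {F} is the only candidate key.

F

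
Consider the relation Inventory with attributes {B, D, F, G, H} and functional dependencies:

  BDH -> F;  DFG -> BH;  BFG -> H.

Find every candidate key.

Attributes D, G never appear on any right-hand side, so every candidate key must contain {D, G}.
{D, G}⁺ = {D, G}, which is not all of the schema, so we must add further attributes.
{D, F, G}⁺: DFG→BH adds B, H → {B, D, F, G, H}. Minimal: {F, G}⁺ = {F, G}; {D, G}⁺ = {D, G}; {D, F}⁺ = {D, F} — none reach the full schema.
{B, D, G, H}⁺: BDH→F adds F → {B, D, F, G, H}. Minimal: {D, G, H}⁺ = {D, G, H}; {B, G, H}⁺ = {B, G, H}; {B, D, H}⁺ = {B, D, F, H}; … — none reach the full schema.

{D, F, G}, {B, D, G, H}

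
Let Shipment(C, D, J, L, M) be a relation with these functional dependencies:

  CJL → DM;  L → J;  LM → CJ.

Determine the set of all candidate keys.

Attribute L never appears on the right-hand side of any dependency, so L must belong to every candidate key.
{L}⁺ = {J, L}, which is not all of the schema, so we must add further attributes.
{C, L}⁺: L→J adds J; CJL→DM adds D, M → {C, D, J, L, M}. Minimal: {L}⁺ = {J, L}; {C}⁺ = {C} — none reach the full schema.
{L, M}⁺: L→J adds J; LM→CJ adds C; CJL→DM adds D → {C, D, J, L, M}. Minimal: {M}⁺ = {M}; {L}⁺ = {J, L} — none reach the full schema.

(C, L), (L, M)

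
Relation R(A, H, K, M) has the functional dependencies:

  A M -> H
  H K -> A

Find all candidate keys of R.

{A, K, M}, {H, K, M}

Attributes K, M never appear on any right-hand side, so every candidate key must contain {K, M}.
{K, M}⁺ = {K, M}, which is not all of the schema, so we must add further attributes.
{A, K, M}⁺: AM→H adds H → {A, H, K, M}. Minimal: {K, M}⁺ = {K, M}; {A, M}⁺ = {A, H, M}; {A, K}⁺ = {A, K} — none reach the full schema.
{H, K, M}⁺: HK→A adds A → {A, H, K, M}. Minimal: {K, M}⁺ = {K, M}; {H, M}⁺ = {H, M}; {H, K}⁺ = {A, H, K} — none reach the full schema.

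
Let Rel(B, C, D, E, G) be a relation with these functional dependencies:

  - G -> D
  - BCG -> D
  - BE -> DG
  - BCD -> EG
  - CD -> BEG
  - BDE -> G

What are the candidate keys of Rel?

(C, D); (C, G); (B, C, E)

Attribute C never appears on the right-hand side of any dependency, so C must belong to every candidate key.
{C}⁺ = {C}, which is not all of the schema, so we must add further attributes.
{C, D}⁺: CD→BEG adds B, E, G → {B, C, D, E, G}.
{C, G}⁺: G→D adds D; CD→BEG adds B, E → {B, C, D, E, G}.
{B, C, E}⁺: BE→DG adds D, G → {B, C, D, E, G}.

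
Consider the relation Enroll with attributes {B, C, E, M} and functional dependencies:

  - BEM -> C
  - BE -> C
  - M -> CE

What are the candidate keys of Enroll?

Attributes B, M never appear on any right-hand side, so every candidate key must contain {B, M}.
{B, M}⁺ = {B, C, E, M}, which is all of the schema, so {B, M} is the only candidate key.

{B, M}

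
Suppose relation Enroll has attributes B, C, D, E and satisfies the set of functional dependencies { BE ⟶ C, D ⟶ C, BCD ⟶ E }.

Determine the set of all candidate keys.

Attributes B, D never appear on any right-hand side, so every candidate key must contain {B, D}.
{B, D}⁺ = {B, C, D, E}, which is all of the schema, so {B, D} is the only candidate key.

BD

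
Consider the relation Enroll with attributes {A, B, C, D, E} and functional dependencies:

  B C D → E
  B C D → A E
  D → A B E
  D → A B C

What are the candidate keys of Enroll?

Attribute D never appears on the right-hand side of any dependency, so D must belong to every candidate key.
{D}⁺ = {A, B, C, D, E}, which is all of the schema, so {D} is the only candidate key.

D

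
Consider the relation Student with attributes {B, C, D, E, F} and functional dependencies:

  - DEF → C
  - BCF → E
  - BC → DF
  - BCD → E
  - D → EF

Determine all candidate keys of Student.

{B, C}, {B, D}

Attribute B never appears on the right-hand side of any dependency, so B must belong to every candidate key.
{B}⁺ = {B}, which is not all of the schema, so we must add further attributes.
{B, C}⁺: BC→DF adds D, F; BCD→E adds E → {B, C, D, E, F}. Minimal: {C}⁺ = {C}; {B}⁺ = {B} — none reach the full schema.
{B, D}⁺: D→EF adds E, F; DEF→C adds C → {B, C, D, E, F}. Minimal: {D}⁺ = {C, D, E, F}; {B}⁺ = {B} — none reach the full schema.
Any other superkey contains one of these as a subset, so there are no further candidate keys.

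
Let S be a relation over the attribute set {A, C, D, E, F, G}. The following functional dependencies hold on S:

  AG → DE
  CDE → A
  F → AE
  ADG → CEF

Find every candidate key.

(A, G), (F, G), (C, D, E, G)

Attribute G never appears on the right-hand side of any dependency, so G must belong to every candidate key.
{G}⁺ = {G}, which is not all of the schema, so we must add further attributes.
{A, G}⁺: AG→DE adds D, E; ADG→CEF adds C, F → {A, C, D, E, F, G}. Minimal: {G}⁺ = {G}; {A}⁺ = {A} — none reach the full schema.
{F, G}⁺: F→AE adds A, E; AG→DE adds D; ADG→CEF adds C → {A, C, D, E, F, G}. Minimal: {G}⁺ = {G}; {F}⁺ = {A, E, F} — none reach the full schema.
{C, D, E, G}⁺: CDE→A adds A; ADG→CEF adds F → {A, C, D, E, F, G}. Minimal: {D, E, G}⁺ = {D, E, G}; {C, E, G}⁺ = {C, E, G}; {C, D, G}⁺ = {C, D, G}; … — none reach the full schema.
Any other superkey contains one of these as a subset, so there are no further candidate keys.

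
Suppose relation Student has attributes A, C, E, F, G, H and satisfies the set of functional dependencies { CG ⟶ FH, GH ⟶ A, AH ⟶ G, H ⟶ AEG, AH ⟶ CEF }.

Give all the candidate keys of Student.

{H}, {C, G}

{H}⁺: H→AEG adds A, E, G; AH→CEF adds C, F → {A, C, E, F, G, H}.
{C, G}⁺: CG→FH adds F, H; GH→A adds A; H→AEG adds E → {A, C, E, F, G, H}. Minimal: {G}⁺ = {G}; {C}⁺ = {C} — none reach the full schema.
Any other superkey contains one of these as a subset, so there are no further candidate keys.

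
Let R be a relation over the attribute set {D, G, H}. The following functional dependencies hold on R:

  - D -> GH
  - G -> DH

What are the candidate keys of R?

D, G

{D}⁺: D→GH adds G, H → {D, G, H}.
{G}⁺: G→DH adds D, H → {D, G, H}.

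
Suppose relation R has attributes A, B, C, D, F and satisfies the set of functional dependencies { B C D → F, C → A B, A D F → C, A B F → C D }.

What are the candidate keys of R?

{C, D}⁺: C→AB adds A, B; BCD→F adds F → {A, B, C, D, F}. Minimal: {D}⁺ = {D}; {C}⁺ = {A, B, C} — none reach the full schema.
{C, F}⁺: C→AB adds A, B; ABF→CD adds D → {A, B, C, D, F}. Minimal: {F}⁺ = {F}; {C}⁺ = {A, B, C} — none reach the full schema.
{A, B, F}⁺: ABF→CD adds C, D → {A, B, C, D, F}. Minimal: {B, F}⁺ = {B, F}; {A, F}⁺ = {A, F}; {A, B}⁺ = {A, B} — none reach the full schema.
{A, D, F}⁺: ADF→C adds C; C→AB adds B → {A, B, C, D, F}. Minimal: {D, F}⁺ = {D, F}; {A, F}⁺ = {A, F}; {A, D}⁺ = {A, D} — none reach the full schema.

{C, D}; {C, F}; {A, B, F}; {A, D, F}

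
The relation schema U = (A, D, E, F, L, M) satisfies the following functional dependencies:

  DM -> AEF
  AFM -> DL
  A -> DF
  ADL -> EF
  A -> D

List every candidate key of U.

Attribute M never appears on the right-hand side of any dependency, so M must belong to every candidate key.
{M}⁺ = {M}, which is not all of the schema, so we must add further attributes.
{A, M}⁺: A→DF adds D, F; DM→AEF adds E; AFM→DL adds L → {A, D, E, F, L, M}. Minimal: {M}⁺ = {M}; {A}⁺ = {A, D, F} — none reach the full schema.
{D, M}⁺: DM→AEF adds A, E, F; AFM→DL adds L → {A, D, E, F, L, M}. Minimal: {M}⁺ = {M}; {D}⁺ = {D} — none reach the full schema.

{A, M}, {D, M}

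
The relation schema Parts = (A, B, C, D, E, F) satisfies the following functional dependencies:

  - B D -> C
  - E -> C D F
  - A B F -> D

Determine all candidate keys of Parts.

Attributes A, B, E never appear on any right-hand side, so every candidate key must contain {A, B, E}.
{A, B, E}⁺ = {A, B, C, D, E, F}, which is all of the schema, so {A, B, E} is the only candidate key.

ABE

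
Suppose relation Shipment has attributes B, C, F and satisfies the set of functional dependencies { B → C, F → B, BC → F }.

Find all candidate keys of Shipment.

{B}⁺: B→C adds C; BC→F adds F → {B, C, F}.
{F}⁺: F→B adds B; B→C adds C → {B, C, F}.

{B}, {F}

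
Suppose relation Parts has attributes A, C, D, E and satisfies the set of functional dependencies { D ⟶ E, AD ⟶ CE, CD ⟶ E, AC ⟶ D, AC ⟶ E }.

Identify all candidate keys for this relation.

Attribute A never appears on the right-hand side of any dependency, so A must belong to every candidate key.
{A}⁺ = {A}, which is not all of the schema, so we must add further attributes.
{A, C}⁺: AC→D adds D; AC→E adds E → {A, C, D, E}. Minimal: {C}⁺ = {C}; {A}⁺ = {A} — none reach the full schema.
{A, D}⁺: D→E adds E; AD→CE adds C → {A, C, D, E}. Minimal: {D}⁺ = {D, E}; {A}⁺ = {A} — none reach the full schema.
Any other superkey contains one of these as a subset, so there are no further candidate keys.

AC, AD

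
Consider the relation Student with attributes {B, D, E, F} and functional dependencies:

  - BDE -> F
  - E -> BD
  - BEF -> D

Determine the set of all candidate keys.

Attribute E never appears on the right-hand side of any dependency, so E must belong to every candidate key.
{E}⁺ = {B, D, E, F}, which is all of the schema, so {E} is the only candidate key.

(E)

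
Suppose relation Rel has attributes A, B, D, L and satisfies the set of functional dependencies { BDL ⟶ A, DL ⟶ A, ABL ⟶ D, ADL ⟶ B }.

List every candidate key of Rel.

Attribute L never appears on the right-hand side of any dependency, so L must belong to every candidate key.
{L}⁺ = {L}, which is not all of the schema, so we must add further attributes.
{D, L}⁺: DL→A adds A; ADL→B adds B → {A, B, D, L}. Minimal: {L}⁺ = {L}; {D}⁺ = {D} — none reach the full schema.
{A, B, L}⁺: ABL→D adds D → {A, B, D, L}. Minimal: {B, L}⁺ = {B, L}; {A, L}⁺ = {A, L}; {A, B}⁺ = {A, B} — none reach the full schema.

(D, L); (A, B, L)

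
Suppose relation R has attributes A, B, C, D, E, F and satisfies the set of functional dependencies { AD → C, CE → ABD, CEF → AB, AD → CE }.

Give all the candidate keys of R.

(A, D, F), (C, E, F)

Attribute F never appears on the right-hand side of any dependency, so F must belong to every candidate key.
{F}⁺ = {F}, which is not all of the schema, so we must add further attributes.
{A, D, F}⁺: AD→C adds C; AD→CE adds E; CE→ABD adds B → {A, B, C, D, E, F}. Minimal: {D, F}⁺ = {D, F}; {A, F}⁺ = {A, F}; {A, D}⁺ = {A, B, C, D, E} — none reach the full schema.
{C, E, F}⁺: CE→ABD adds A, B, D → {A, B, C, D, E, F}. Minimal: {E, F}⁺ = {E, F}; {C, F}⁺ = {C, F}; {C, E}⁺ = {A, B, C, D, E} — none reach the full schema.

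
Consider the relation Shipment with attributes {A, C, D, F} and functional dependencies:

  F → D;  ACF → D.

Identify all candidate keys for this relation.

{A, C, F}⁺: F→D adds D → {A, C, D, F}.
No other minimal superkey exists.

{A, C, F}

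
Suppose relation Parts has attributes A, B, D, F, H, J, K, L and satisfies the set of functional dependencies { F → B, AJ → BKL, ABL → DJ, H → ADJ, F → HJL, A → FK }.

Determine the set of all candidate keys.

(A); (F); (H)

{A}⁺: A→FK adds F, K; F→B adds B; F→HJL adds H, J, L; ABL→DJ adds D → {A, B, D, F, H, J, K, L}.
{F}⁺: F→B adds B; F→HJL adds H, J, L; H→ADJ adds A, D; A→FK adds K → {A, B, D, F, H, J, K, L}.
{H}⁺: H→ADJ adds A, D, J; A→FK adds F, K; F→B adds B; AJ→BKL adds L → {A, B, D, F, H, J, K, L}.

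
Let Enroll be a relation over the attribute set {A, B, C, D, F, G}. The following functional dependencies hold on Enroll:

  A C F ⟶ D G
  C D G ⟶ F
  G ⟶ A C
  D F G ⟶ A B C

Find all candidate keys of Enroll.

{D, G}⁺: G→AC adds A, C; CDG→F adds F; DFG→ABC adds B → {A, B, C, D, F, G}. Minimal: {G}⁺ = {A, C, G}; {D}⁺ = {D} — none reach the full schema.
{F, G}⁺: G→AC adds A, C; ACF→DG adds D; DFG→ABC adds B → {A, B, C, D, F, G}. Minimal: {G}⁺ = {A, C, G}; {F}⁺ = {F} — none reach the full schema.
{A, C, F}⁺: ACF→DG adds D, G; DFG→ABC adds B → {A, B, C, D, F, G}. Minimal: {C, F}⁺ = {C, F}; {A, F}⁺ = {A, F}; {A, C}⁺ = {A, C} — none reach the full schema.

{D, G}; {F, G}; {A, C, F}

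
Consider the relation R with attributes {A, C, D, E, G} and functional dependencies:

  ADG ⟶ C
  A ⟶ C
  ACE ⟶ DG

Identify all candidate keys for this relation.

{A, E}

Attributes A, E never appear on any right-hand side, so every candidate key must contain {A, E}.
{A, E}⁺ = {A, C, D, E, G}, which is all of the schema, so {A, E} is the only candidate key.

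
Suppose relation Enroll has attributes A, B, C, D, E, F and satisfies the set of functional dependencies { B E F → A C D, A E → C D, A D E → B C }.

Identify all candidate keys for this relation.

Attributes E, F never appear on any right-hand side, so every candidate key must contain {E, F}.
{E, F}⁺ = {E, F}, which is not all of the schema, so we must add further attributes.
{A, E, F}⁺: AE→CD adds C, D; ADE→BC adds B → {A, B, C, D, E, F}. Minimal: {E, F}⁺ = {E, F}; {A, F}⁺ = {A, F}; {A, E}⁺ = {A, B, C, D, E} — none reach the full schema.
{B, E, F}⁺: BEF→ACD adds A, C, D → {A, B, C, D, E, F}. Minimal: {E, F}⁺ = {E, F}; {B, F}⁺ = {B, F}; {B, E}⁺ = {B, E} — none reach the full schema.

{A, E, F}; {B, E, F}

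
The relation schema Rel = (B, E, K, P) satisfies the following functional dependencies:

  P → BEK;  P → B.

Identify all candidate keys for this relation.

Attribute P never appears on the right-hand side of any dependency, so P must belong to every candidate key.
{P}⁺ = {B, E, K, P}, which is all of the schema, so {P} is the only candidate key.

P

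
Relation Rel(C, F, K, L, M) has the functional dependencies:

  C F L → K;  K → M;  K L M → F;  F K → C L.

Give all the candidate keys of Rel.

{F, K}, {K, L}, {C, F, L}

{F, K}⁺: K→M adds M; FK→CL adds C, L → {C, F, K, L, M}. Minimal: {K}⁺ = {K, M}; {F}⁺ = {F} — none reach the full schema.
{K, L}⁺: K→M adds M; KLM→F adds F; FK→CL adds C → {C, F, K, L, M}. Minimal: {L}⁺ = {L}; {K}⁺ = {K, M} — none reach the full schema.
{C, F, L}⁺: CFL→K adds K; K→M adds M → {C, F, K, L, M}. Minimal: {F, L}⁺ = {F, L}; {C, L}⁺ = {C, L}; {C, F}⁺ = {C, F} — none reach the full schema.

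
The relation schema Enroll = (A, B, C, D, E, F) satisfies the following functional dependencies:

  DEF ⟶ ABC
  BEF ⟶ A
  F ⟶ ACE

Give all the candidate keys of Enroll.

Attributes D, F never appear on any right-hand side, so every candidate key must contain {D, F}.
{D, F}⁺ = {A, B, C, D, E, F}, which is all of the schema, so {D, F} is the only candidate key.

(D, F)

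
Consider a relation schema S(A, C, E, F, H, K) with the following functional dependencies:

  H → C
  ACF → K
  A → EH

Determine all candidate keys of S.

{A, F}

Attributes A, F never appear on any right-hand side, so every candidate key must contain {A, F}.
{A, F}⁺ = {A, C, E, F, H, K}, which is all of the schema, so {A, F} is the only candidate key.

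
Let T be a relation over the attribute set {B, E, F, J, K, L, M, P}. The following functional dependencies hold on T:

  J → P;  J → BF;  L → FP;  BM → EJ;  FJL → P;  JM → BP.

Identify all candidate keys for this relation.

Attributes K, L, M never appear on any right-hand side, so every candidate key must contain {K, L, M}.
{K, L, M}⁺ = {F, K, L, M, P}, which is not all of the schema, so we must add further attributes.
{B, K, L, M}⁺: L→FP adds F, P; BM→EJ adds E, J → {B, E, F, J, K, L, M, P}. Minimal: {K, L, M}⁺ = {F, K, L, M, P}; {B, L, M}⁺ = {B, E, F, J, L, M, P}; {B, K, M}⁺ = {B, E, F, J, K, M, P}; … — none reach the full schema.
{J, K, L, M}⁺: J→P adds P; J→BF adds B, F; BM→EJ adds E → {B, E, F, J, K, L, M, P}. Minimal: {K, L, M}⁺ = {F, K, L, M, P}; {J, L, M}⁺ = {B, E, F, J, L, M, P}; {J, K, M}⁺ = {B, E, F, J, K, M, P}; … — none reach the full schema.
Any other superkey contains one of these as a subset, so there are no further candidate keys.

{B, K, L, M}; {J, K, L, M}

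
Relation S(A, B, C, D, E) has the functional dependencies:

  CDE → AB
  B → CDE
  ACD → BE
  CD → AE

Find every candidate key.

{B}⁺: B→CDE adds C, D, E; CD→AE adds A → {A, B, C, D, E}.
{C, D}⁺: CD→AE adds A, E; CDE→AB adds B → {A, B, C, D, E}.

{B}; {C, D}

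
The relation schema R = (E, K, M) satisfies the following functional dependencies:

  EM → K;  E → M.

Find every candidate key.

Attribute E never appears on the right-hand side of any dependency, so E must belong to every candidate key.
{E}⁺ = {E, K, M}, which is all of the schema, so {E} is the only candidate key.

{E}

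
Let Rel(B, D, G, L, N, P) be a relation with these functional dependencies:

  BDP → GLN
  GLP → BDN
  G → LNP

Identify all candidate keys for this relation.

{G}⁺: G→LNP adds L, N, P; GLP→BDN adds B, D → {B, D, G, L, N, P}.
{B, D, P}⁺: BDP→GLN adds G, L, N → {B, D, G, L, N, P}.

{G}, {B, D, P}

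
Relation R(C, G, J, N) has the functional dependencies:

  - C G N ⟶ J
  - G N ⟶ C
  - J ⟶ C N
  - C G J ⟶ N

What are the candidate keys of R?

{G, J}⁺: J→CN adds C, N → {C, G, J, N}. Minimal: {J}⁺ = {C, J, N}; {G}⁺ = {G} — none reach the full schema.
{G, N}⁺: GN→C adds C; CGN→J adds J → {C, G, J, N}. Minimal: {N}⁺ = {N}; {G}⁺ = {G} — none reach the full schema.
Any other superkey contains one of these as a subset, so there are no further candidate keys.

{G, J}, {G, N}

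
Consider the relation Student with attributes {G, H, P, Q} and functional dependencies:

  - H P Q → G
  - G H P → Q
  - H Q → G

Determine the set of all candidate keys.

GHP, HPQ

Attributes H, P never appear on any right-hand side, so every candidate key must contain {H, P}.
{H, P}⁺ = {H, P}, which is not all of the schema, so we must add further attributes.
{G, H, P}⁺: GHP→Q adds Q → {G, H, P, Q}. Minimal: {H, P}⁺ = {H, P}; {G, P}⁺ = {G, P}; {G, H}⁺ = {G, H} — none reach the full schema.
{H, P, Q}⁺: HPQ→G adds G → {G, H, P, Q}. Minimal: {P, Q}⁺ = {P, Q}; {H, Q}⁺ = {G, H, Q}; {H, P}⁺ = {H, P} — none reach the full schema.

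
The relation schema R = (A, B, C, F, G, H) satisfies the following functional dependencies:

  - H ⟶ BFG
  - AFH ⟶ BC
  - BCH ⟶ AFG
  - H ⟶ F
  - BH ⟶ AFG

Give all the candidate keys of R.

{H}

Attribute H never appears on the right-hand side of any dependency, so H must belong to every candidate key.
{H}⁺ = {A, B, C, F, G, H}, which is all of the schema, so {H} is the only candidate key.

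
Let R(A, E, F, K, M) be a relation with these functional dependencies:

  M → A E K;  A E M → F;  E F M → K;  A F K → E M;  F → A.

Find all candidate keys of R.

{M}⁺: M→AEK adds A, E, K; AEM→F adds F → {A, E, F, K, M}.
{F, K}⁺: F→A adds A; AFK→EM adds E, M → {A, E, F, K, M}.
Any other superkey contains one of these as a subset, so there are no further candidate keys.

{M}, {F, K}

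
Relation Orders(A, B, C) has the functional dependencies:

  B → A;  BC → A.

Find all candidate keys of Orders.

{B, C}

Attributes B, C never appear on any right-hand side, so every candidate key must contain {B, C}.
{B, C}⁺ = {A, B, C}, which is all of the schema, so {B, C} is the only candidate key.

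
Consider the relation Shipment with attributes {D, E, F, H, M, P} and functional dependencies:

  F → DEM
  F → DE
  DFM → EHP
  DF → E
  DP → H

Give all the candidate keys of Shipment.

F

{F}⁺: F→DEM adds D, E, M; DFM→EHP adds H, P → {D, E, F, H, M, P}.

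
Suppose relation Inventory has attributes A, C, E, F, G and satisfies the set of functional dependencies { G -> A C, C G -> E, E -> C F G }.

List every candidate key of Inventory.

{E}, {G}

{E}⁺: E→CFG adds C, F, G; G→AC adds A → {A, C, E, F, G}.
{G}⁺: G→AC adds A, C; CG→E adds E; E→CFG adds F → {A, C, E, F, G}.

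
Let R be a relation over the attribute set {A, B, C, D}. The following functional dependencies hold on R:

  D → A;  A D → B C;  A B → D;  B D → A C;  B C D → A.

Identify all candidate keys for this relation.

(D), (A, B)

{D}⁺: D→A adds A; AD→BC adds B, C → {A, B, C, D}.
{A, B}⁺: AB→D adds D; BD→AC adds C → {A, B, C, D}.
Any other superkey contains one of these as a subset, so there are no further candidate keys.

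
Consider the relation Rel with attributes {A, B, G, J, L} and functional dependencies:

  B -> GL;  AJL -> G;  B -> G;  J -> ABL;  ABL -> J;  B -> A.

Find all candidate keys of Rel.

B, J

{B}⁺: B→GL adds G, L; B→A adds A; ABL→J adds J → {A, B, G, J, L}.
{J}⁺: J→ABL adds A, B, L; B→GL adds G → {A, B, G, J, L}.
Any other superkey contains one of these as a subset, so there are no further candidate keys.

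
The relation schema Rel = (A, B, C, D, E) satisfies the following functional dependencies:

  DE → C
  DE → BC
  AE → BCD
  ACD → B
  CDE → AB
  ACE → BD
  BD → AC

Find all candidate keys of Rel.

(A, E), (D, E)

Attribute E never appears on the right-hand side of any dependency, so E must belong to every candidate key.
{E}⁺ = {E}, which is not all of the schema, so we must add further attributes.
{A, E}⁺: AE→BCD adds B, C, D → {A, B, C, D, E}.
{D, E}⁺: DE→C adds C; DE→BC adds B; CDE→AB adds A → {A, B, C, D, E}.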